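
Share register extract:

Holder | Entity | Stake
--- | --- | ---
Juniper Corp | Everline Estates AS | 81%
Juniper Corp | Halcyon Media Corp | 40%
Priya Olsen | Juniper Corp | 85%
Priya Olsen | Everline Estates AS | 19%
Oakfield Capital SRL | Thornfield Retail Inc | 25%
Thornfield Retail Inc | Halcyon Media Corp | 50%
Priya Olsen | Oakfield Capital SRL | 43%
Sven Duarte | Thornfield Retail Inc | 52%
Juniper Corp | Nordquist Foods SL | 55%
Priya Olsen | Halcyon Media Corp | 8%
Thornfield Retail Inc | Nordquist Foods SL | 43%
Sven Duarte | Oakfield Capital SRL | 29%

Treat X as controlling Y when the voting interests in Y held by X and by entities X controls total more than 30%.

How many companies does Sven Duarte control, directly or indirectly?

Sven holds 52% of Thornfield, so Sven controls Thornfield.
Thornfield holds 50% of Halcyon, so Sven controls Halcyon.
Thornfield holds 43% of Nordquist, so Sven controls Nordquist.
No other company's threshold is met.
Sven controls 3 companies.

3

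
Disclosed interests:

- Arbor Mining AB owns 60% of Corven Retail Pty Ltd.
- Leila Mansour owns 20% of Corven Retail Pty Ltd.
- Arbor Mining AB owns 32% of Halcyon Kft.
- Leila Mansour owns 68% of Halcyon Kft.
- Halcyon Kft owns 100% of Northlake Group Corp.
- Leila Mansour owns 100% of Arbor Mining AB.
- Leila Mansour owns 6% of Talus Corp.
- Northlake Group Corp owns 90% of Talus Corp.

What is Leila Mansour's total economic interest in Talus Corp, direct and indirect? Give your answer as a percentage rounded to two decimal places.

96.00%

Leila reaches Talus along 3 paths.
Via Halcyon → Northlake: 68% × 100% × 90% = 61.2%.
Via Arbor → Halcyon → Northlake: 100% × 32% × 100% × 90% = 28.8%.
Direct stake: 6% = 6%.
Total: 61.2% + 28.8% + 6% = 96%.
Rounded: 96.00%.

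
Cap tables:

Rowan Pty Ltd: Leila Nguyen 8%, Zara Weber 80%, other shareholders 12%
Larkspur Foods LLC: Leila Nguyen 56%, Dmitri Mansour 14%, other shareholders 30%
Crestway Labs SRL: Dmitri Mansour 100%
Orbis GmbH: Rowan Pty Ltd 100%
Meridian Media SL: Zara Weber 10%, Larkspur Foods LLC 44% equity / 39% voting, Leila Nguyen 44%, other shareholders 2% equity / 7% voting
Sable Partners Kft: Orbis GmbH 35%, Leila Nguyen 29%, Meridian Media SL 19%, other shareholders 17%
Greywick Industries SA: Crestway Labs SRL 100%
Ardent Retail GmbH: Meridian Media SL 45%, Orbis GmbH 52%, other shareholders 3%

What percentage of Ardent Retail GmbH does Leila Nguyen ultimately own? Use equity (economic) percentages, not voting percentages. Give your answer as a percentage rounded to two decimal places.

Leila reaches Ardent along 3 paths.
Via Larkspur → Meridian: 56% × 44% × 45% = 11.088%.
Via Meridian: 44% × 45% = 19.8%.
Via Rowan → Orbis: 8% × 100% × 52% = 4.16%.
Total: 11.088% + 19.8% + 4.16% = 35.048%.
Rounded: 35.05%.

35.05%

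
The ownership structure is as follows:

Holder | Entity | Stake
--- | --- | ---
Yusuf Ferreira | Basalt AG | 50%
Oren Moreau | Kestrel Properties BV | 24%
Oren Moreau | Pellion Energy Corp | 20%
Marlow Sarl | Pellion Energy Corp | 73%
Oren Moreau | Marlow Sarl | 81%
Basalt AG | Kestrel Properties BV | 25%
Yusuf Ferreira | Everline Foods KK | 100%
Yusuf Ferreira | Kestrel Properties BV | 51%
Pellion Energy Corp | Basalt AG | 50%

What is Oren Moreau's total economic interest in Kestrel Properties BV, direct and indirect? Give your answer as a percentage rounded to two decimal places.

33.89%

Oren reaches Kestrel along 3 paths.
Via Pellion → Basalt: 20% × 50% × 25% = 2.5%.
Via Marlow → Pellion → Basalt: 81% × 73% × 50% × 25% = 7.39125%.
Direct stake: 24% = 24%.
Total: 2.5% + 7.39125% + 24% = 33.89125%.
Rounded: 33.89%.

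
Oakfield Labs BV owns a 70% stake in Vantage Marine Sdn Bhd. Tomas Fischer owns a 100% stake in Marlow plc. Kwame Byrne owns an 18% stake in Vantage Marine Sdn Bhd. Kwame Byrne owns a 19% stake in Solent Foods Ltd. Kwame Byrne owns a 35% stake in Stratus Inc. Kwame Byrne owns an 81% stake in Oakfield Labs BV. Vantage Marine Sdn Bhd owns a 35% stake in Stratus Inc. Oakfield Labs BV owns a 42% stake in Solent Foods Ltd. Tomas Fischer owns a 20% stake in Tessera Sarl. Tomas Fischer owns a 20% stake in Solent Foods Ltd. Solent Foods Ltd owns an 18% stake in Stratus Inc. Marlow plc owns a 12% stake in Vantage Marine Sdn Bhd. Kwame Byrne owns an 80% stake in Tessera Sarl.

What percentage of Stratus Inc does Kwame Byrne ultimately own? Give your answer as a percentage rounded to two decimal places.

70.69%

Kwame reaches Stratus along 5 paths.
Direct stake: 35% = 35%.
Via Oakfield → Vantage: 81% × 70% × 35% = 19.845%.
Via Vantage: 18% × 35% = 6.3%.
Via Oakfield → Solent: 81% × 42% × 18% = 6.1236%.
Via Solent: 19% × 18% = 3.42%.
Total: 35% + 19.845% + 6.3% + 6.1236% + 3.42% = 70.6886%.
Rounded: 70.69%.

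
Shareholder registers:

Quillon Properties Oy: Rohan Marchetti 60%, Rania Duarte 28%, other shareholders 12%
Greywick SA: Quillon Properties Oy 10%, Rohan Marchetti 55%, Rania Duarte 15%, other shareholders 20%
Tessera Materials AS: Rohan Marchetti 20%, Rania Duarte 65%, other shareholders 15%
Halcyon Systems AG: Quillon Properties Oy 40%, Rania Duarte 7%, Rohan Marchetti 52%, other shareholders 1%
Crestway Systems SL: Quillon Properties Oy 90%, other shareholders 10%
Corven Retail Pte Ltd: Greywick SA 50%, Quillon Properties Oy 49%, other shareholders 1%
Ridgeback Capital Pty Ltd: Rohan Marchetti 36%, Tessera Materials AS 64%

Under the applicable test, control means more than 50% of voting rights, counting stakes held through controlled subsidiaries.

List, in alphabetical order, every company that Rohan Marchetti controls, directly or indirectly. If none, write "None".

Corven Retail Pte Ltd, Crestway Systems SL, Greywick SA, Halcyon Systems AG, Quillon Properties Oy

Rohan holds 60% of Quillon, so Rohan controls Quillon.
Quillon and Rohan together hold 10% + 55% = 65% of Greywick, so Rohan controls Greywick.
Quillon and Rohan together hold 40% + 52% = 92% of Halcyon, so Rohan controls Halcyon.
Quillon holds 90% of Crestway, so Rohan controls Crestway.
Greywick and Quillon together hold 50% + 49% = 99% of Corven, so Rohan controls Corven.
No other company's threshold is met.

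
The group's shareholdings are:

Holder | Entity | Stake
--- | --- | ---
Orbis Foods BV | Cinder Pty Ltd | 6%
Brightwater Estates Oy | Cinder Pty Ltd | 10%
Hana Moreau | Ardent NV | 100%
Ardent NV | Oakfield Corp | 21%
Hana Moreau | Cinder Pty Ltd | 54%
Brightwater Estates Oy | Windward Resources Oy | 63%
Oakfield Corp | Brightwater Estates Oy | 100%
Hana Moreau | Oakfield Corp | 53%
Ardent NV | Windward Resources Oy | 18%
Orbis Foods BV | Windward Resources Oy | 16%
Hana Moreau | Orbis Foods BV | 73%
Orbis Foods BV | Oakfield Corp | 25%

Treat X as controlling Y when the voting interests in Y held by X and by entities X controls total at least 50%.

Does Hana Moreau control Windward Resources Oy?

Yes

Hana holds 73% of Orbis, so Hana controls Orbis.
Hana holds 100% of Ardent, so Hana controls Ardent.
Orbis and Ardent and Hana together hold 25% + 21% + 53% = 99% of Oakfield, so Hana controls Oakfield.
Oakfield holds 100% of Brightwater, so Hana controls Brightwater.
Ardent and Brightwater and Orbis together hold 18% + 63% + 16% = 97% of Windward, so Hana controls Windward.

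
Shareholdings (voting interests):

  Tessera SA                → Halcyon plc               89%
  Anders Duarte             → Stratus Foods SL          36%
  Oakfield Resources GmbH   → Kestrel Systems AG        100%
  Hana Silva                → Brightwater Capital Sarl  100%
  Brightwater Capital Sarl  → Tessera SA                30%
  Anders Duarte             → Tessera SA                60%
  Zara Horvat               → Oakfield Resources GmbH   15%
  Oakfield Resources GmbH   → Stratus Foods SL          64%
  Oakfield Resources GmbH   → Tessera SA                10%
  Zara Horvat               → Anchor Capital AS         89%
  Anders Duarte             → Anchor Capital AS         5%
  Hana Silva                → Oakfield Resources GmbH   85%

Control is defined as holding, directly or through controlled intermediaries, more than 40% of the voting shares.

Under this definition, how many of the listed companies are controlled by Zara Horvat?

1

Zara holds 89% of Anchor, so Zara controls Anchor.
No other company's threshold is met.
Zara controls 1 company.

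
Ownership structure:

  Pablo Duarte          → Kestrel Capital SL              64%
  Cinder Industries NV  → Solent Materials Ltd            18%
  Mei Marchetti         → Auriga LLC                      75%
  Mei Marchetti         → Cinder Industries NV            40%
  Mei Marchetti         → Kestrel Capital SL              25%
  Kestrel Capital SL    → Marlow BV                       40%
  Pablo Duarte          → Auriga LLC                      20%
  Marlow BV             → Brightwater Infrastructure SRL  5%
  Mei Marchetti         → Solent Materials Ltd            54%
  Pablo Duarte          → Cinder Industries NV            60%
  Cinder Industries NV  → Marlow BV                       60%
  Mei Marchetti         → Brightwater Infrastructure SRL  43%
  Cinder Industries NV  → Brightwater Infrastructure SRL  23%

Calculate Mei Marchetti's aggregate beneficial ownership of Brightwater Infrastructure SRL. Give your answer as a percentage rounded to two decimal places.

53.90%

Mei reaches Brightwater along 4 paths.
Direct stake: 43% = 43%.
Via Cinder: 40% × 23% = 9.2%.
Via Cinder → Marlow: 40% × 60% × 5% = 1.2%.
Via Kestrel → Marlow: 25% × 40% × 5% = 0.5%.
Total: 43% + 9.2% + 1.2% + 0.5% = 53.9%.
Rounded: 53.90%.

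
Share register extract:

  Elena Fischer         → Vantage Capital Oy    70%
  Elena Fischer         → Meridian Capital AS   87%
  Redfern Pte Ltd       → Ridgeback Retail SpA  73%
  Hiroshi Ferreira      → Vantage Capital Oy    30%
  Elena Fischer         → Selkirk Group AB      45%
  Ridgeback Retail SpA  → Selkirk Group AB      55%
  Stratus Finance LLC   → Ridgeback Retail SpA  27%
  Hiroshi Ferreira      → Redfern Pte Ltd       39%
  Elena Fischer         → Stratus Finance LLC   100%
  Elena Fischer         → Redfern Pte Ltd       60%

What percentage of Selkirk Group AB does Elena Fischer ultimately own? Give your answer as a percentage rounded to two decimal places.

83.94%

Elena reaches Selkirk along 3 paths.
Direct stake: 45% = 45%.
Via Redfern → Ridgeback: 60% × 73% × 55% = 24.09%.
Via Stratus → Ridgeback: 100% × 27% × 55% = 14.85%.
Total: 45% + 24.09% + 14.85% = 83.94%.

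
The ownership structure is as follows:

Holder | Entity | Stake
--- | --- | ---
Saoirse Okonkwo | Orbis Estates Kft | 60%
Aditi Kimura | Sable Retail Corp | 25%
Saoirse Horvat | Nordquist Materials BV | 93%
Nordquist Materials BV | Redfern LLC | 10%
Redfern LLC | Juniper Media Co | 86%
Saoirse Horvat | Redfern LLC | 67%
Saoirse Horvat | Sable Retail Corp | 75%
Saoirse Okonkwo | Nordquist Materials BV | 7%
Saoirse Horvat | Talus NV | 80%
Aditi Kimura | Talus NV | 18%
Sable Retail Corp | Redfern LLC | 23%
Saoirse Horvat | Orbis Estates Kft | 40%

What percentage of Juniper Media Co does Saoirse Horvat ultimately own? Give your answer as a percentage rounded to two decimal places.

Saoirse Horvat reaches Juniper along 3 paths.
Via Redfern: 67% × 86% = 57.62%.
Via Sable → Redfern: 75% × 23% × 86% = 14.835%.
Via Nordquist → Redfern: 93% × 10% × 86% = 7.998%.
Total: 57.62% + 14.835% + 7.998% = 80.453%.
Rounded: 80.45%.

80.45%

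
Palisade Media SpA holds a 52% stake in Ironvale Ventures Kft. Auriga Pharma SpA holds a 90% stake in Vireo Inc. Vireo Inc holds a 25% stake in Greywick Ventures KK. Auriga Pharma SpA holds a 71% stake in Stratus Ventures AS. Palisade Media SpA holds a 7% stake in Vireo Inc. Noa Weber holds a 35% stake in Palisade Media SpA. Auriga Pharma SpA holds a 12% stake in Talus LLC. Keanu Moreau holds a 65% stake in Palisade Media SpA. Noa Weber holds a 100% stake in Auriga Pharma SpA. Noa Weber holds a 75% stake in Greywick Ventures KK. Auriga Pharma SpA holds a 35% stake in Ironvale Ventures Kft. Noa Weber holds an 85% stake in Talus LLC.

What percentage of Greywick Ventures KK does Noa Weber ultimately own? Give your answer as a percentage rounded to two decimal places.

98.11%

Noa reaches Greywick along 3 paths.
Via Auriga → Vireo: 100% × 90% × 25% = 22.5%.
Via Palisade → Vireo: 35% × 7% × 25% = 0.6125%.
Direct stake: 75% = 75%.
Total: 22.5% + 0.6125% + 75% = 98.1125%.
Rounded: 98.11%.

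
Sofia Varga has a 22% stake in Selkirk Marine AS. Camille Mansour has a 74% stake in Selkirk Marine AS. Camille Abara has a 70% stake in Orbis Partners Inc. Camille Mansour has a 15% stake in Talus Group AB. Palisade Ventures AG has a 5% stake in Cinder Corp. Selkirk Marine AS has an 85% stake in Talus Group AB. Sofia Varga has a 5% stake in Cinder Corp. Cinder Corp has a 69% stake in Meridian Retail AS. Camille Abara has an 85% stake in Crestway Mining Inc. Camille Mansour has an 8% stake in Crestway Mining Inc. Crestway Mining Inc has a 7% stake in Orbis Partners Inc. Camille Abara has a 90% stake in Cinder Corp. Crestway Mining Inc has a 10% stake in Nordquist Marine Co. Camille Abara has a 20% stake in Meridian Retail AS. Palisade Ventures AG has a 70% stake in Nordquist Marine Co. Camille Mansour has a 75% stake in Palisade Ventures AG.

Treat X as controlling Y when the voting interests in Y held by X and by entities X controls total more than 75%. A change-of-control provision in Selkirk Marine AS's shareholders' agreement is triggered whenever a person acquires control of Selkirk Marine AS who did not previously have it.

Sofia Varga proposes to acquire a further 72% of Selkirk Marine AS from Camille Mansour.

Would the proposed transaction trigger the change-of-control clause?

The purchase adds only to Sofia's holdings (Camille Mansour's stake shrinks), so Sofia is the only person who could newly come to control Selkirk.
Sofia's largest direct stake is 22% in Selkirk, which does not meet the threshold, so Sofia controls no company.
In Selkirk, Sofia's side holds only 22%, not > 75%.
So before the transaction, Sofia does not control Selkirk.
After the purchase, Sofia's direct stake in Selkirk rises to 22% + 72% = 94%, and Camille Mansour's stake falls to 2%.
Sofia holds 94% of Selkirk, so Sofia controls Selkirk.
Sofia did not control Selkirk before and does after, so the clause is triggered.

Yes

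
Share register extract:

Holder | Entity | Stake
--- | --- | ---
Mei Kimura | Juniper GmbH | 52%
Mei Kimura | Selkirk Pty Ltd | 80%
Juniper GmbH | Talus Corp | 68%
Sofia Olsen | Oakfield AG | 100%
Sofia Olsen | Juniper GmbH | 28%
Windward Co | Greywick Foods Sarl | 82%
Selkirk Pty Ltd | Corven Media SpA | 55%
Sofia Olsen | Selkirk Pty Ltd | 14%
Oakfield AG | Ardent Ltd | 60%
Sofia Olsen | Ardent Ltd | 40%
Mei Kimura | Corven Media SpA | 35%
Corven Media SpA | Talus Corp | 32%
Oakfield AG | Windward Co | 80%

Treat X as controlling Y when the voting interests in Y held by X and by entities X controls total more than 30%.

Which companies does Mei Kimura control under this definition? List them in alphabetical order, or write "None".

Mei holds 52% of Juniper, so Mei controls Juniper.
Mei holds 80% of Selkirk, so Mei controls Selkirk.
Mei and Selkirk together hold 35% + 55% = 90% of Corven, so Mei controls Corven.
Corven and Juniper together hold 32% + 68% = 100% of Talus, so Mei controls Talus.
No other company's threshold is met.

Corven Media SpA, Juniper GmbH, Selkirk Pty Ltd, Talus Corp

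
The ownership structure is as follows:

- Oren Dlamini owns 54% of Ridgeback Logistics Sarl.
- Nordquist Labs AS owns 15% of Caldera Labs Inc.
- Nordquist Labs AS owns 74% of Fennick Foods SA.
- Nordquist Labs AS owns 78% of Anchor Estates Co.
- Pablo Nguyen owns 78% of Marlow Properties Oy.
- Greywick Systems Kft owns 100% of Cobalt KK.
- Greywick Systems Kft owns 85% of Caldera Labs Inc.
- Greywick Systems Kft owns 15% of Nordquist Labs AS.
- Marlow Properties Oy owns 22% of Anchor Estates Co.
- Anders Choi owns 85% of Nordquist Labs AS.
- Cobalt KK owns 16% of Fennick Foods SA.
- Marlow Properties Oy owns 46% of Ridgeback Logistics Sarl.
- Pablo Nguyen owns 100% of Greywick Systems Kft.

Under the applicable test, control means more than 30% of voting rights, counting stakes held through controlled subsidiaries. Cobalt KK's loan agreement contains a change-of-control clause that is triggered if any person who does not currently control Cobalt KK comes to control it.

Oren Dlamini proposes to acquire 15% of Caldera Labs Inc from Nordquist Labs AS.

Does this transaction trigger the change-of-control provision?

The purchase adds only to Oren's holdings (Nordquist's stake shrinks), so Oren is the only person who could newly come to control Cobalt.
Oren holds 54% of Ridgeback, so Oren controls Ridgeback.
Neither Oren nor any entity Oren controls holds any voting interest in Cobalt.
So before the transaction, Oren does not control Cobalt.
After the purchase, Oren holds 15% of Caldera directly, and Nordquist's stake falls to 0%.
Oren's side now holds 15% of Caldera, not > 30%, so Oren still does not control Caldera.
After the transaction, neither Oren nor any entity Oren controls holds a voting interest in Cobalt, so Oren still does not control it.
No new person acquires control, so the clause is not triggered.

No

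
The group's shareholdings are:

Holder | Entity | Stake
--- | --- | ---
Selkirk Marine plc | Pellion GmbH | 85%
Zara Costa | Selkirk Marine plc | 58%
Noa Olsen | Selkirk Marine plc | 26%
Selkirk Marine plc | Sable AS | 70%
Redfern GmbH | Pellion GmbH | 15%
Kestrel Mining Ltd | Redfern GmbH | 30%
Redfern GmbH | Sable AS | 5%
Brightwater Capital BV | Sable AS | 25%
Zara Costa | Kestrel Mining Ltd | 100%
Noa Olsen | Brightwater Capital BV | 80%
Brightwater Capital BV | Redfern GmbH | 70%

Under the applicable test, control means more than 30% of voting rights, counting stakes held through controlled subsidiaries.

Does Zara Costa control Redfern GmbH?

Zara holds 100% of Kestrel, so Zara controls Kestrel.
Zara holds 58% of Selkirk, so Zara controls Selkirk.
Selkirk holds 70% of Sable, so Zara controls Sable.
Selkirk holds 85% of Pellion, so Zara controls Pellion.
In Redfern, Zara's side holds only 30%, not > 30%.
So Zara does not control Redfern.

No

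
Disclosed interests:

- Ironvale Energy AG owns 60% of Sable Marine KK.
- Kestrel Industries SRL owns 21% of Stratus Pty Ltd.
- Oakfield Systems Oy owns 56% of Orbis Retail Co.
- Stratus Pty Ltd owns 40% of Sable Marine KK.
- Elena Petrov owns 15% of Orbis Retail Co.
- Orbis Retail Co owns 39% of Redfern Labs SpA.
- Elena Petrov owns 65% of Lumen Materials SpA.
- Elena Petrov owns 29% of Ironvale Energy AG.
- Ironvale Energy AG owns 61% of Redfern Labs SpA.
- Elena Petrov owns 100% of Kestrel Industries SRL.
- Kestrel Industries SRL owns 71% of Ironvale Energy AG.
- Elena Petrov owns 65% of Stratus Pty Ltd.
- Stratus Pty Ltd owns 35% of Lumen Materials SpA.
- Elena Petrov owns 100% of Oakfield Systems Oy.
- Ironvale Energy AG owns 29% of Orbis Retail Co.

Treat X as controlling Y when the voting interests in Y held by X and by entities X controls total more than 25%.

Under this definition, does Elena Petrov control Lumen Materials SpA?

Elena holds 100% of Kestrel, so Elena controls Kestrel.
Kestrel and Elena together hold 21% + 65% = 86% of Stratus, so Elena controls Stratus.
Stratus and Elena together hold 35% + 65% = 100% of Lumen, so Elena controls Lumen.

Yes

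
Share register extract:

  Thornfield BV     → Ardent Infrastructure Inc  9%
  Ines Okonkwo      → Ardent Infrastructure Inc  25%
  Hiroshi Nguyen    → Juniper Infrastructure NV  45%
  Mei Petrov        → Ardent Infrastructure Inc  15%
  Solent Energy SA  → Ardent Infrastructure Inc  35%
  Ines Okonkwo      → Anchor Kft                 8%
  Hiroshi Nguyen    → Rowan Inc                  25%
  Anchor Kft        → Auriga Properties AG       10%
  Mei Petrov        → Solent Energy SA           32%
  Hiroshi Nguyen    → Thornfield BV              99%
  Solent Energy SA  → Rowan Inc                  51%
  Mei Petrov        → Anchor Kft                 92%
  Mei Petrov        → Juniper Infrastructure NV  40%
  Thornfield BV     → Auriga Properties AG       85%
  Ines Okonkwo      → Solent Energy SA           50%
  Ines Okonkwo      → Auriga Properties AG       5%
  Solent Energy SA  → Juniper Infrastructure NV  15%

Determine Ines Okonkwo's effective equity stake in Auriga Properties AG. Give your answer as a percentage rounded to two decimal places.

5.80%

Ines reaches Auriga along 2 paths.
Via Anchor: 8% × 10% = 0.8%.
Direct stake: 5% = 5%.
Total: 0.8% + 5% = 5.8%.
Rounded: 5.80%.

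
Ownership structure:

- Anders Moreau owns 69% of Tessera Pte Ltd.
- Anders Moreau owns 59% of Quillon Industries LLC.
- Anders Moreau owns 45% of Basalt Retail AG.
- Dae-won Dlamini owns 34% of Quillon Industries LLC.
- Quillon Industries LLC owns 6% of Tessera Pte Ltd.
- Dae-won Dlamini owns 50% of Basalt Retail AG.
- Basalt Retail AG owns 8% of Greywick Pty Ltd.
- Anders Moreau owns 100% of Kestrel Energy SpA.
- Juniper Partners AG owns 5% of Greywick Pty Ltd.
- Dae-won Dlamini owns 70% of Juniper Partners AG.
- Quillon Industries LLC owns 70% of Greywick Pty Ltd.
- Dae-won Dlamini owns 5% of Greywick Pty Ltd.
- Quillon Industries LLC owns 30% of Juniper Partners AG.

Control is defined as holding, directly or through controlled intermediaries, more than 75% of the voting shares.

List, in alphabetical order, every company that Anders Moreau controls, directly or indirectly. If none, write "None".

Anders holds 100% of Kestrel, so Anders controls Kestrel.
No other company's threshold is met.

Kestrel Energy SpA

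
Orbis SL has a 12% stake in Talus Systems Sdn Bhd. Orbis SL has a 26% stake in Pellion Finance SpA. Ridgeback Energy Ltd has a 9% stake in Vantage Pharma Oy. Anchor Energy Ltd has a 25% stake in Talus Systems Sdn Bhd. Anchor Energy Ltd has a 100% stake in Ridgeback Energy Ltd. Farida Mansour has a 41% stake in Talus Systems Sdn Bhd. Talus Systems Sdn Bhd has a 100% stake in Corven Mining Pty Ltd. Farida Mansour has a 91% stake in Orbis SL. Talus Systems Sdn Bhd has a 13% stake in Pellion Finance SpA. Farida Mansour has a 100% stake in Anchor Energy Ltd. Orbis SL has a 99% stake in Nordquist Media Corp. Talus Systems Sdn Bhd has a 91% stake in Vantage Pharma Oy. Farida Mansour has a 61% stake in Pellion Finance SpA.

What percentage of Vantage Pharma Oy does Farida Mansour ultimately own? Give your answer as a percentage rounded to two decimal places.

79.00%

Farida reaches Vantage along 4 paths.
Via Anchor → Talus: 100% × 25% × 91% = 22.75%.
Via Orbis → Talus: 91% × 12% × 91% = 9.9372%.
Via Talus: 41% × 91% = 37.31%.
Via Anchor → Ridgeback: 100% × 100% × 9% = 9%.
Total: 22.75% + 9.9372% + 37.31% + 9% = 78.9972%.
Rounded: 79.00%.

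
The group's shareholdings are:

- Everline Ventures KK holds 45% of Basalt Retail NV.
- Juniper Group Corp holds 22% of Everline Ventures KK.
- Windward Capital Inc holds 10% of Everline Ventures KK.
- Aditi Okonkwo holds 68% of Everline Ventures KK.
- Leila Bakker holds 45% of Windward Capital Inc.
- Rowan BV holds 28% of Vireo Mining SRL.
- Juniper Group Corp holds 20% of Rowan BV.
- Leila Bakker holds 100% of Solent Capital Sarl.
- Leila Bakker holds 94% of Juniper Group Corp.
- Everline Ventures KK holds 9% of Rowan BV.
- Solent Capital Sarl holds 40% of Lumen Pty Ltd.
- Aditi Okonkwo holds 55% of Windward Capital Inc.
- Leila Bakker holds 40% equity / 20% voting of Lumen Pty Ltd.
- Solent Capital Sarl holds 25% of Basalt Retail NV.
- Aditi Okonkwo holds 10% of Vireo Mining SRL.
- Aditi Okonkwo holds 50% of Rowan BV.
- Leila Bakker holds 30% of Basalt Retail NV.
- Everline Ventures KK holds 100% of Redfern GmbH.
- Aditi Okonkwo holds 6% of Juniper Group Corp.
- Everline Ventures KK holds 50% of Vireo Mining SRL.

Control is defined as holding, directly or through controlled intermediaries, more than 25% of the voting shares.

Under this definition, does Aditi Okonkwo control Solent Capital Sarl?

Aditi holds 55% of Windward, so Aditi controls Windward.
Aditi and Windward together hold 68% + 10% = 78% of Everline, so Aditi controls Everline.
Everline and Aditi together hold 9% + 50% = 59% of Rowan, so Aditi controls Rowan.
Everline holds 100% of Redfern, so Aditi controls Redfern.
Rowan and Everline and Aditi together hold 28% + 50% + 10% = 88% of Vireo, so Aditi controls Vireo.
Everline holds 45% of Basalt, so Aditi controls Basalt.
Neither Aditi nor any entity Aditi controls holds any voting interest in Solent.
So Aditi does not control Solent.

No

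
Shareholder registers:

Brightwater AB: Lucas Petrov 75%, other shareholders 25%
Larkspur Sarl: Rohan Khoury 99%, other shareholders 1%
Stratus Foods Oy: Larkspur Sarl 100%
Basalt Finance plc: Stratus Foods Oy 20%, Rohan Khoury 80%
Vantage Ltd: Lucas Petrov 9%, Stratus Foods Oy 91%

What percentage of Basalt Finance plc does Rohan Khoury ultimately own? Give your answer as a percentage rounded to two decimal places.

99.80%

Rohan reaches Basalt along 2 paths.
Via Larkspur → Stratus: 99% × 100% × 20% = 19.8%.
Direct stake: 80% = 80%.
Total: 19.8% + 80% = 99.8%.
Rounded: 99.80%.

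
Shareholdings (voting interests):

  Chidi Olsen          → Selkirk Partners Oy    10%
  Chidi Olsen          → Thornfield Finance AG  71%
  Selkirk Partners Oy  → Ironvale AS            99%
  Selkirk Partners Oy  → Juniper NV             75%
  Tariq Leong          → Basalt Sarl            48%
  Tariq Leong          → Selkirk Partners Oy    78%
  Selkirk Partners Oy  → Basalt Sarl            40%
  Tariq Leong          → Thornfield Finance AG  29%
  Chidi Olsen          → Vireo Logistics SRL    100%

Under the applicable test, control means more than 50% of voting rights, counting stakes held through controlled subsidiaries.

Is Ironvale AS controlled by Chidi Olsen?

No

Chidi holds 71% of Thornfield, so Chidi controls Thornfield.
Chidi holds 100% of Vireo, so Chidi controls Vireo.
Neither Chidi nor any entity Chidi controls holds any voting interest in Ironvale.
So Chidi does not control Ironvale.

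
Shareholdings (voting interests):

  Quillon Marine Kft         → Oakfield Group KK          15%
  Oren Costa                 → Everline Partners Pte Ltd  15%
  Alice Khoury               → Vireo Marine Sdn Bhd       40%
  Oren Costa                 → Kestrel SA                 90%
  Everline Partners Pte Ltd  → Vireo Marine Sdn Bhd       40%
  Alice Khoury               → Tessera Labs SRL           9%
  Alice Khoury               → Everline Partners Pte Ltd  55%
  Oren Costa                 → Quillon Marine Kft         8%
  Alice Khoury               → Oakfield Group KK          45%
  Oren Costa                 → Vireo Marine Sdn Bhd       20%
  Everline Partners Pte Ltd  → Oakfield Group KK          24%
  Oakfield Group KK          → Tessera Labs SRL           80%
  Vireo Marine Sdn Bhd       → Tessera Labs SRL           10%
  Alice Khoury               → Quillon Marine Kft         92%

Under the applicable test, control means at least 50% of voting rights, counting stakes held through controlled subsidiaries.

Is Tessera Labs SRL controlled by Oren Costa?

Oren holds 90% of Kestrel, so Oren controls Kestrel.
Neither Oren nor any entity Oren controls holds any voting interest in Tessera.
So Oren does not control Tessera.

No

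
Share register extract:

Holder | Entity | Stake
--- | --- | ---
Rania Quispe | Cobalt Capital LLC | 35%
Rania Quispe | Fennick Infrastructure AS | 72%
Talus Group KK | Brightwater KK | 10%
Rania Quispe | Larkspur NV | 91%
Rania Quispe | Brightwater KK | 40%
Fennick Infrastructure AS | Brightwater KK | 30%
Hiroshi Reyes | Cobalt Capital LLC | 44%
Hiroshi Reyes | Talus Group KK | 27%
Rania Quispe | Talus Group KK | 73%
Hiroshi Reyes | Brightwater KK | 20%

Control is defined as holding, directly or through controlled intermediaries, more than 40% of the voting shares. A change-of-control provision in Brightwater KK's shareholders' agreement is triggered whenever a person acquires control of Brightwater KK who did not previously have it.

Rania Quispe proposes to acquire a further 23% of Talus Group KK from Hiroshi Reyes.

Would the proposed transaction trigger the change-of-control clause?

The purchase adds only to Rania's holdings (Hiroshi's stake shrinks), so Rania is the only person who could newly come to control Brightwater.
Rania holds 73% of Talus, so Rania controls Talus.
Rania holds 72% of Fennick, so Rania controls Fennick.
Fennick and Rania and Talus together hold 30% + 40% + 10% = 80% of Brightwater, so Rania controls Brightwater.
So Rania already controls Brightwater before the transaction.
After the purchase, Rania's direct stake in Talus rises to 73% + 23% = 96%, and Hiroshi's stake falls to 4%.
Rania controlled Brightwater already, so this is not a new person acquiring control; every other person's position is unchanged or reduced.
No new person acquires control, so the clause is not triggered.

No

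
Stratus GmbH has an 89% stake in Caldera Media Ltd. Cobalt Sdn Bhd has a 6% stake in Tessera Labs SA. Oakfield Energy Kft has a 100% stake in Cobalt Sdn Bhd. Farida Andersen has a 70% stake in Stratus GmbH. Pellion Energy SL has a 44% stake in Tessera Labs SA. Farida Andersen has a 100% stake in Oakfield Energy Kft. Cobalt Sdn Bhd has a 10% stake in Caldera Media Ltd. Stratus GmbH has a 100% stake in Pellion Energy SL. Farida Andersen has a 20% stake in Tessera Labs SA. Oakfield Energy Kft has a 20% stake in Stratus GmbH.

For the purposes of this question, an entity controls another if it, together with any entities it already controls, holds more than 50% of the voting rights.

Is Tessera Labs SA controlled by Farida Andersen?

Yes

Farida holds 100% of Oakfield, so Farida controls Oakfield.
Oakfield holds 100% of Cobalt, so Farida controls Cobalt.
Farida and Oakfield together hold 70% + 20% = 90% of Stratus, so Farida controls Stratus.
Stratus holds 100% of Pellion, so Farida controls Pellion.
Cobalt and Farida and Pellion together hold 6% + 20% + 44% = 70% of Tessera, so Farida controls Tessera.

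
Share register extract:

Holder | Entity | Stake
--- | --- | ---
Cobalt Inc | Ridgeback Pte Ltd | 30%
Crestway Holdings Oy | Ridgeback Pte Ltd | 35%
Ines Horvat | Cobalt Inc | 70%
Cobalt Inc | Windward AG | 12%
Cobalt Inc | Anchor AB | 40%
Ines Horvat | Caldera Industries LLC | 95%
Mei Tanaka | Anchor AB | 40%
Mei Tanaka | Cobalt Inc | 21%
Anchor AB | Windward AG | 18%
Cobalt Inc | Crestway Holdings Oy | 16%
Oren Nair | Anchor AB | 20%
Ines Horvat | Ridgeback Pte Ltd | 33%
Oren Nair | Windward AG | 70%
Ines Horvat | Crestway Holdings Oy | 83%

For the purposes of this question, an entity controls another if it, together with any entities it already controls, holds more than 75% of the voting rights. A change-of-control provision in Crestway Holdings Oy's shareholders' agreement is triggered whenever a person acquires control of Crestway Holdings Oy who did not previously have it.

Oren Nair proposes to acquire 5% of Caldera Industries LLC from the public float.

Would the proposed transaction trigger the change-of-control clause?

No

The purchase changes only Oren's holdings, so Oren is the only person who could newly come to control Crestway.
Oren's largest direct stake is 70% in Windward, which does not meet the threshold, so Oren controls no company.
Neither Oren nor any entity Oren controls holds any voting interest in Crestway.
So before the transaction, Oren does not control Crestway.
After the purchase, Oren holds 5% of Caldera directly.
Oren's side now holds 5% of Caldera, not > 75%, so Oren still does not control Caldera.
After the transaction, neither Oren nor any entity Oren controls holds a voting interest in Crestway, so Oren still does not control it.
No new person acquires control, so the clause is not triggered.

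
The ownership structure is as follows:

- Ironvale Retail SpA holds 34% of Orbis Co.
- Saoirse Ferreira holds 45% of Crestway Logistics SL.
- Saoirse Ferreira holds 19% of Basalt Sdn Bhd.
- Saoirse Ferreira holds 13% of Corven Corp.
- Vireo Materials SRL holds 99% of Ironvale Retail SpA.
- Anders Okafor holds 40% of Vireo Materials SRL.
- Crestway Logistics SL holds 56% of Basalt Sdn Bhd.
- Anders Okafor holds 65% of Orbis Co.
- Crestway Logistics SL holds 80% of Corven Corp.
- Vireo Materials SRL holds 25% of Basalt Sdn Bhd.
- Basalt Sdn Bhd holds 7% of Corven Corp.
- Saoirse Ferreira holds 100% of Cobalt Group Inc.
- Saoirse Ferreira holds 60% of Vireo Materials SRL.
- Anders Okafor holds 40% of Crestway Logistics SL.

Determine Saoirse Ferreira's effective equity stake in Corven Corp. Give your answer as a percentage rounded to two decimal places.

53.14%

Saoirse reaches Corven along 5 paths.
Via Crestway: 45% × 80% = 36%.
Via Vireo → Basalt: 60% × 25% × 7% = 1.05%.
Via Crestway → Basalt: 45% × 56% × 7% = 1.764%.
Via Basalt: 19% × 7% = 1.33%.
Direct stake: 13% = 13%.
Total: 36% + 1.05% + 1.764% + 1.33% + 13% = 53.144%.
Rounded: 53.14%.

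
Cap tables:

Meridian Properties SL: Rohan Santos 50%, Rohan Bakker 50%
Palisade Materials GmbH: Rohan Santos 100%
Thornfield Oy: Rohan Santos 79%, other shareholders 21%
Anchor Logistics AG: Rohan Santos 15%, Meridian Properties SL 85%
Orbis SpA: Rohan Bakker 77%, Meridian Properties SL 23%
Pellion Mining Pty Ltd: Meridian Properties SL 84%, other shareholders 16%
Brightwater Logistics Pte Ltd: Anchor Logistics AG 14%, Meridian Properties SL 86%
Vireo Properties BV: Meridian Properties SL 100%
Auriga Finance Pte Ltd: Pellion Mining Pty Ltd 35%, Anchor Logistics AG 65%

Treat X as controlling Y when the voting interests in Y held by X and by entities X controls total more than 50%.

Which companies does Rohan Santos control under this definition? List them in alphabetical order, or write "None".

Rohan Santos holds 100% of Palisade, so Rohan Santos controls Palisade.
Rohan Santos holds 79% of Thornfield, so Rohan Santos controls Thornfield.
No other company's threshold is met.

Palisade Materials GmbH, Thornfield Oy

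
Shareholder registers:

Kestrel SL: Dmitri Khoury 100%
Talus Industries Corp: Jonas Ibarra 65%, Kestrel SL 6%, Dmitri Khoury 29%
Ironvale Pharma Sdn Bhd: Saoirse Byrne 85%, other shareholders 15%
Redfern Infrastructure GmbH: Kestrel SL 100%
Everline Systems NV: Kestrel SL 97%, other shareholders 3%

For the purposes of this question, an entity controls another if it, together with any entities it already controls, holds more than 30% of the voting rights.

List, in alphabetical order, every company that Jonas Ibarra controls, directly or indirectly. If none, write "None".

Talus Industries Corp

Jonas holds 65% of Talus, so Jonas controls Talus.
No other company's threshold is met.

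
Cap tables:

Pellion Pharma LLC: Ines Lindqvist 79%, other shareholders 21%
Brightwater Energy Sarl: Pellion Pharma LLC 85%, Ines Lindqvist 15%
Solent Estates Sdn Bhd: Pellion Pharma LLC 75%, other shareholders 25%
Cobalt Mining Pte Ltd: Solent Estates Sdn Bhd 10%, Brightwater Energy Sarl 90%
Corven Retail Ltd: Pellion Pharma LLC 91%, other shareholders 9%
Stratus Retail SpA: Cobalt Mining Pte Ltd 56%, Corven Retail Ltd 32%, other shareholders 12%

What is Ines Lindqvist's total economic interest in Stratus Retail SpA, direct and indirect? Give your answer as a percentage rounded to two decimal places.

Ines reaches Stratus along 4 paths.
Via Pellion → Solent → Cobalt: 79% × 75% × 10% × 56% = 3.318%.
Via Pellion → Brightwater → Cobalt: 79% × 85% × 90% × 56% = 33.8436%.
Via Brightwater → Cobalt: 15% × 90% × 56% = 7.56%.
Via Pellion → Corven: 79% × 91% × 32% = 23.0048%.
Total: 3.318% + 33.8436% + 7.56% + 23.0048% = 67.7264%.
Rounded: 67.73%.

67.73%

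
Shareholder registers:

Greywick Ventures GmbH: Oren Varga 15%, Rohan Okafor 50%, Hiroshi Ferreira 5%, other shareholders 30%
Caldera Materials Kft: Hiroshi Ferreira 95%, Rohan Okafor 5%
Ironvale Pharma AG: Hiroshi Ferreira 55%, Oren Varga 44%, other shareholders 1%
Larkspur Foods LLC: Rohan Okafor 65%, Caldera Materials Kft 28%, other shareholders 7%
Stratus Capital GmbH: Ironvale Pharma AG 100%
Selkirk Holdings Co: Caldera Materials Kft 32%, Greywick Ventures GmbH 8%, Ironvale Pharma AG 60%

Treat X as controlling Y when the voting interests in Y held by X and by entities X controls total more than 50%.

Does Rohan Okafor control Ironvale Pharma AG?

No

Rohan holds 65% of Larkspur, so Rohan controls Larkspur.
Neither Rohan nor any entity Rohan controls holds any voting interest in Ironvale.
So Rohan does not control Ironvale.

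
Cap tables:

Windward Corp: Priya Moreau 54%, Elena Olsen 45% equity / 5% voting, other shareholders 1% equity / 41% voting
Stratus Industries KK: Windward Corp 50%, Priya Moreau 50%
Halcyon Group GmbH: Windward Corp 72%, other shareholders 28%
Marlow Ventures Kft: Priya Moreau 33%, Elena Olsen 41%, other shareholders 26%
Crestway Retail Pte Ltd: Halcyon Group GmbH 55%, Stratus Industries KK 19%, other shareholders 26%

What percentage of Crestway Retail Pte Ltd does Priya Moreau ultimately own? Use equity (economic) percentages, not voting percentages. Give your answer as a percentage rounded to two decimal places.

Priya reaches Crestway along 3 paths.
Via Windward → Halcyon: 54% × 72% × 55% = 21.384%.
Via Windward → Stratus: 54% × 50% × 19% = 5.13%.
Via Stratus: 50% × 19% = 9.5%.
Total: 21.384% + 5.13% + 9.5% = 36.014%.
Rounded: 36.01%.

36.01%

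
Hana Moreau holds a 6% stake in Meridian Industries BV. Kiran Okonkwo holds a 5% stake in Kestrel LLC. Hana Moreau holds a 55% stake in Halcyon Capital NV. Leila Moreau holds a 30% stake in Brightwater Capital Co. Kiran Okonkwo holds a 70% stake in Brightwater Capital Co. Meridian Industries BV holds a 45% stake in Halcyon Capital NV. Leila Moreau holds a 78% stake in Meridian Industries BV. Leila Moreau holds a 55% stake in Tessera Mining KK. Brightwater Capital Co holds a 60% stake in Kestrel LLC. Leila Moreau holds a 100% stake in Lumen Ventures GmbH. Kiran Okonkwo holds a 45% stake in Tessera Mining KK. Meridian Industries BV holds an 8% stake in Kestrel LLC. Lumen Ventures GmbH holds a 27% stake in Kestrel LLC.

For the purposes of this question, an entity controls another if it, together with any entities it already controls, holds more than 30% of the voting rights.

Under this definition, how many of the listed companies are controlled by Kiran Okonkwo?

Kiran holds 45% of Tessera, so Kiran controls Tessera.
Kiran holds 70% of Brightwater, so Kiran controls Brightwater.
Kiran and Brightwater together hold 5% + 60% = 65% of Kestrel, so Kiran controls Kestrel.
No other company's threshold is met.
Kiran controls 3 companies.

3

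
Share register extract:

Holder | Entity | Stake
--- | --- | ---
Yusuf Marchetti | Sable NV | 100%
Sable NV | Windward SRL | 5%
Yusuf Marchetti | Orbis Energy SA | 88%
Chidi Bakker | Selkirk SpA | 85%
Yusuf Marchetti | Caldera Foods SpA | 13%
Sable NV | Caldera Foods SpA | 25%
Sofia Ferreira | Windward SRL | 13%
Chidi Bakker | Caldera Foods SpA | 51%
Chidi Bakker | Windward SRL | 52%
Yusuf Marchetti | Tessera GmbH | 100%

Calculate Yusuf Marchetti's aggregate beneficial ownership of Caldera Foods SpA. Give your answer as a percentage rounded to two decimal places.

38.00%

Yusuf reaches Caldera along 2 paths.
Via Sable: 100% × 25% = 25%.
Direct stake: 13% = 13%.
Total: 25% + 13% = 38%.
Rounded: 38.00%.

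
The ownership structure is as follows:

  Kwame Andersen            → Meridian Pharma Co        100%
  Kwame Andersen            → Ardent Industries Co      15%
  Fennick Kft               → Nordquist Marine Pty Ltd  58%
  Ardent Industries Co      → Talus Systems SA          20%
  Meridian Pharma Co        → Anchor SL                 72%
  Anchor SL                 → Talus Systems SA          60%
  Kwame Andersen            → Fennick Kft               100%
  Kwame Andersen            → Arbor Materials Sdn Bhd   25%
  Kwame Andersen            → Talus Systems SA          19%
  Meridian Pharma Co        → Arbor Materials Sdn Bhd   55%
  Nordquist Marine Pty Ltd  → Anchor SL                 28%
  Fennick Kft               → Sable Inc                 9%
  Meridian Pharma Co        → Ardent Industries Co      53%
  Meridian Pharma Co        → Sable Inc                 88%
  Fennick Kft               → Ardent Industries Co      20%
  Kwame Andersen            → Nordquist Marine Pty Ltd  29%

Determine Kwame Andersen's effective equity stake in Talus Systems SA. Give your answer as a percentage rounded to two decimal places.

Kwame reaches Talus along 7 paths.
Via Ardent: 15% × 20% = 3%.
Via Fennick → Ardent: 100% × 20% × 20% = 4%.
Via Meridian → Ardent: 100% × 53% × 20% = 10.6%.
Direct stake: 19% = 19%.
Via Meridian → Anchor: 100% × 72% × 60% = 43.2%.
Via Fennick → Nordquist → Anchor: 100% × 58% × 28% × 60% = 9.744%.
Via Nordquist → Anchor: 29% × 28% × 60% = 4.872%.
Total: 3% + 4% + 10.6% + 19% + 43.2% + 9.744% + 4.872% = 94.416%.
Rounded: 94.42%.

94.42%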